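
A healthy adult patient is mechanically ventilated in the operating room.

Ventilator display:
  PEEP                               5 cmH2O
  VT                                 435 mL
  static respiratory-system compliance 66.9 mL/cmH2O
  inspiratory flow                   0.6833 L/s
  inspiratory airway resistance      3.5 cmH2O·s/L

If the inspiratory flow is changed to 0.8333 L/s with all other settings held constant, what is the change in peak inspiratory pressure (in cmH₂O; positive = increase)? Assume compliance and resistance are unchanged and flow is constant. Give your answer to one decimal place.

PIP = Vt/C + R·V̇ + PEEP (constant-flow equation of motion).
Only the resistive term changes: ΔPIP = R × ΔV̇ = 3.5 × (0.8333 − 0.6833) = 3.5 × 0.15 = 0.525 cmH2O.

0.5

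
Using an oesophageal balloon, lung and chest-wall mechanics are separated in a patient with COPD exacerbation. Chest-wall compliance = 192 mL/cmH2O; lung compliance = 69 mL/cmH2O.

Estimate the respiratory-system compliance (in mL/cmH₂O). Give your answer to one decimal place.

50.8

Lung and chest wall are elastances in series: 1/Crs = 1/CL + 1/Ccw.
1/Crs = 1/69 + 1/192 = 0.0197.
Crs = 50.761 mL/cmH2O.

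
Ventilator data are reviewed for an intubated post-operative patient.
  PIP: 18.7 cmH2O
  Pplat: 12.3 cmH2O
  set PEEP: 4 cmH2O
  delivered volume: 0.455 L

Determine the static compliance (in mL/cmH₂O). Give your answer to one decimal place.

54.8

Cstat = Vt / (Pplat − PEEP) = 455 / (12.3 − 4) = 455 / 8.3 = 54.819 mL/cmH2O.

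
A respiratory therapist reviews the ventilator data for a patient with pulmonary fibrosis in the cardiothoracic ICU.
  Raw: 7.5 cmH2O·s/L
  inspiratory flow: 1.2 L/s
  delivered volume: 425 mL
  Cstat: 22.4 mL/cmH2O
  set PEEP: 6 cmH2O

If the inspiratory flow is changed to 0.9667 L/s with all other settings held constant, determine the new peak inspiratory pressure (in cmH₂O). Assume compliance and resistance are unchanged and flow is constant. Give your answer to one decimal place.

PIP = Vt/C + R·V̇ + PEEP (constant-flow equation of motion).
Only the resistive term changes: ΔPIP = R × ΔV̇ = 7.5 × (0.9667 − 1.2) = 7.5 × -0.2333 = -1.75 cmH2O.
Original PIP = 425/22.4 + 7.5×1.2 + 6 = 33.973 cmH2O; new PIP = 33.973 + (-1.75) = 32.223 cmH2O.

32.2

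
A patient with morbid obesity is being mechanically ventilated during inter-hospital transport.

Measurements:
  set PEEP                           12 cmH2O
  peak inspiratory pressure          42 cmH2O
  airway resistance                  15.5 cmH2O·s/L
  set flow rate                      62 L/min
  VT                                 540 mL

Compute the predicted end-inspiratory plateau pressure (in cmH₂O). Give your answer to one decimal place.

Flow: 62 L/min ÷ 60 = 1.0333 L/s.
Pplat = PIP − Raw × flow = 42 − 15.5 × 1.0333 = 42 − 16.016 = 25.984 cmH2O.

26.0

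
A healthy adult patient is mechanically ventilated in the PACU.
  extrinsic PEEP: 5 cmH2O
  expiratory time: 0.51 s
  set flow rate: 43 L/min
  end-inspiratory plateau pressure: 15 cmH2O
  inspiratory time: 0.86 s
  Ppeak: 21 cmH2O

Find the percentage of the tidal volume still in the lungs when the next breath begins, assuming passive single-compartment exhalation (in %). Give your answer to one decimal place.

Flow: 43 L/min ÷ 60 = 0.7167 L/s.
Vt = flow × Ti = 0.7167 L/s × 0.86 s × 1000 mL/L = 616.36 mL.
R = (PIP − Pplat)/V̇ = (21 − 15) / 0.7167 = 6.0/0.7167 = 8.372 cmH2O·s/L.
C = Vt/(Pplat − PEEP) = 616.36 / (15 − 5) = 616.36/10.0 = 61.636 mL/cmH2O.
τ = R × C = 8.372 × 0.06164 L/cmH2O = 0.5161 s.
Fraction remaining at end-expiration = e^(−Te/τ) = e^(−0.51/0.5161) = 0.3723 → 37.23%.

37.2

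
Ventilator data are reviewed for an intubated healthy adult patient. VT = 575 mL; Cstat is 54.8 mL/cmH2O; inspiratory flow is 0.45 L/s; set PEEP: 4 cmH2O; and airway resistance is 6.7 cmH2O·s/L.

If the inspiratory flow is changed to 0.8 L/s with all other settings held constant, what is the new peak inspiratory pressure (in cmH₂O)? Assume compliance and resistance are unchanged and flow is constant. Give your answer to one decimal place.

PIP = Vt/C + R·V̇ + PEEP (constant-flow equation of motion).
Only the resistive term changes: ΔPIP = R × ΔV̇ = 6.7 × (0.8 − 0.45) = 6.7 × 0.35 = 2.345 cmH2O.
Original PIP = 575/54.8 + 6.7×0.45 + 4 = 17.508 cmH2O; new PIP = 17.508 + (2.345) = 19.853 cmH2O.

19.9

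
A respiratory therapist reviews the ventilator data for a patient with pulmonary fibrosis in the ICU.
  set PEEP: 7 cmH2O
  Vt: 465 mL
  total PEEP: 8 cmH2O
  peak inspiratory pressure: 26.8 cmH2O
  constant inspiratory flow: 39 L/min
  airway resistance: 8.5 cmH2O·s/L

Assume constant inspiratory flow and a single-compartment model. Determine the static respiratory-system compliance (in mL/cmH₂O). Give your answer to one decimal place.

Flow: 39 L/min ÷ 60 = 0.65 L/s.
Total PEEP = 8 cmH2O (set 7 + intrinsic 1); this is the baseline alveolar pressure.
Equation of motion (constant flow): PIP = Vt/C + R·V̇ + PEEP.
Vt/C = PIP − R·V̇ − PEEP = 26.8 − 8.5×0.65 − 8 = 26.8 − 5.525 − 8 = 13.275 cmH2O.
C = Vt / 13.275 = 465 / 13.275 = 35.028 mL/cmH2O.

35.0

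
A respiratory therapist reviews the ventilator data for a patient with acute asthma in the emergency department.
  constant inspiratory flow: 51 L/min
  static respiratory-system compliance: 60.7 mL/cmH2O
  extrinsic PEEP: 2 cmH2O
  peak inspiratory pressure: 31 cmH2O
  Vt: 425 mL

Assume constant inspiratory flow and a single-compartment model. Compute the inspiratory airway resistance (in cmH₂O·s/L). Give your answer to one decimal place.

Flow: 51 L/min ÷ 60 = 0.85 L/s.
Equation of motion (constant flow): PIP = Vt/C + R·V̇ + PEEP.
R·V̇ = PIP − Vt/C − PEEP = 31 − 425/60.7 − 2 = 31 − 7.002 − 2 = 21.998 cmH2O.
R = 21.998 / 0.85 = 25.88 cmH2O·s/L.

25.9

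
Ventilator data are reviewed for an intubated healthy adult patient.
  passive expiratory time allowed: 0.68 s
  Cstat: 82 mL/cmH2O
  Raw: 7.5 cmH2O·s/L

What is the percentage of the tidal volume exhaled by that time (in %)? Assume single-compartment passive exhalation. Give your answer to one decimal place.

66.9

τ = R × C = 7.5 × 82 mL/cmH2O = 7.5 × 0.082 L/cmH2O = 0.615 s.
Passive exhalation: V(t)/V₀ = e^(−t/τ) = e^(−0.68/0.615) = 0.331.
Fraction exhaled = 1 − 0.331 = 0.669 → 66.9%.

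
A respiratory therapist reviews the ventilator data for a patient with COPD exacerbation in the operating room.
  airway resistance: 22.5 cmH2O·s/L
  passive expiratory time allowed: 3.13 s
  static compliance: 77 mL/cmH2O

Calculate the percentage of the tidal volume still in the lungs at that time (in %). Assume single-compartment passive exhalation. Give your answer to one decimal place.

τ = R × C = 22.5 × 77 mL/cmH2O = 22.5 × 0.077 L/cmH2O = 1.733 s.
Passive exhalation: V(t)/V₀ = e^(−t/τ) = e^(−3.13/1.733) = 0.1643.
Fraction remaining = 0.1643 → 16.43%.

16.4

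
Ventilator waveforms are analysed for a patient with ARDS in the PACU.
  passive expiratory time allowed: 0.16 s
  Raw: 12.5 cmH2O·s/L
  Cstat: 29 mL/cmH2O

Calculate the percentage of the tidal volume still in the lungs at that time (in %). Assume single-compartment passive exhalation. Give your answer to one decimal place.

64.3

τ = R × C = 12.5 × 29 mL/cmH2O = 12.5 × 0.029 L/cmH2O = 0.3625 s.
Passive exhalation: V(t)/V₀ = e^(−t/τ) = e^(−0.16/0.3625) = 0.6431.
Fraction remaining = 0.6431 → 64.31%.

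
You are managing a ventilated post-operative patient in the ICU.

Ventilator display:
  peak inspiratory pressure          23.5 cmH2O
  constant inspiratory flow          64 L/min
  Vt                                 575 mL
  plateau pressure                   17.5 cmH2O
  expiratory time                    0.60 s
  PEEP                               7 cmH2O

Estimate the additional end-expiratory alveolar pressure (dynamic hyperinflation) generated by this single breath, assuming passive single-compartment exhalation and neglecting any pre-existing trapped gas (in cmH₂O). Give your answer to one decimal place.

1.5

Flow: 64 L/min ÷ 60 = 1.0667 L/s.
R = (PIP − Pplat)/V̇ = (23.5 − 17.5) / 1.0667 = 6.0/1.0667 = 5.625 cmH2O·s/L.
C = Vt/(Pplat − PEEP) = 575.0 / (17.5 − 7) = 575.0/10.5 = 54.762 mL/cmH2O.
τ = R × C = 5.625 × 0.05476 L/cmH2O = 0.308 s.
Fraction remaining = e^(−Te/τ) = e^(−0.60/0.308) = 0.1426; trapped volume = 575.0 × 0.1426 = 81.995 mL.
Additional alveolar pressure from trapping ≈ V_trapped / C = 81.995 / 54.762 = 1.497 cmH2O.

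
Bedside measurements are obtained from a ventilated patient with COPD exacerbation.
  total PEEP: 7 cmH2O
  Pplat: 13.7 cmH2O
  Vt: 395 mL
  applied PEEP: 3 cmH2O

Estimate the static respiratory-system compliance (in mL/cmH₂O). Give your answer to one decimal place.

59.0

End-expiratory occlusion gives total PEEP = 7 cmH2O (intrinsic PEEP = 7 − 3 = 4). Use total PEEP for the elastic gradient.
Cstat = Vt / (Pplat − PEEPtotal) = 395 / (13.7 − 7) = 395 / 6.7 = 58.955 mL/cmH2O.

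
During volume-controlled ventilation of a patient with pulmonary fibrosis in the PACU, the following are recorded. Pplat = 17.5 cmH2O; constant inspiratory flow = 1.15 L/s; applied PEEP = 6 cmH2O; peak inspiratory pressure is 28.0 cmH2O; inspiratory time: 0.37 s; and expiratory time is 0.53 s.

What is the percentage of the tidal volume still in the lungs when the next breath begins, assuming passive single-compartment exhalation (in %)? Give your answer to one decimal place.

20.8

Vt = flow × Ti = 1.15 L/s × 0.37 s × 1000 mL/L = 425.5 mL.
R = (PIP − Pplat)/V̇ = (28.0 − 17.5) / 1.15 = 10.5/1.15 = 9.13 cmH2O·s/L.
C = Vt/(Pplat − PEEP) = 425.5 / (17.5 − 6) = 425.5/11.5 = 37.0 mL/cmH2O.
τ = R × C = 9.13 × 0.037 L/cmH2O = 0.3378 s.
Fraction remaining at end-expiration = e^(−Te/τ) = e^(−0.53/0.3378) = 0.2083 → 20.83%.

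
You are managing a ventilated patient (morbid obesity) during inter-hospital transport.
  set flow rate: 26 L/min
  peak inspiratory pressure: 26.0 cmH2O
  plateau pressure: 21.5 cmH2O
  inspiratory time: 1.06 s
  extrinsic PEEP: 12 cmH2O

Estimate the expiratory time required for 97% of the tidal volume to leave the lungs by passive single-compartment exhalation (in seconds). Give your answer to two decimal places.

1.76

Flow: 26 L/min ÷ 60 = 0.4333 L/s.
Vt = flow × Ti = 0.4333 L/s × 1.06 s × 1000 mL/L = 459.3 mL.
R = (PIP − Pplat)/V̇ = (26.0 − 21.5) / 0.4333 = 4.5/0.4333 = 10.385 cmH2O·s/L.
C = Vt/(Pplat − PEEP) = 459.3 / (21.5 − 12) = 459.3/9.5 = 48.347 mL/cmH2O.
τ = R × C = 10.385 × 0.04835 L/cmH2O = 0.5021 s.
t = −τ·ln(1 − 0.97) = −0.5021·ln(0.03) = 1.761 s.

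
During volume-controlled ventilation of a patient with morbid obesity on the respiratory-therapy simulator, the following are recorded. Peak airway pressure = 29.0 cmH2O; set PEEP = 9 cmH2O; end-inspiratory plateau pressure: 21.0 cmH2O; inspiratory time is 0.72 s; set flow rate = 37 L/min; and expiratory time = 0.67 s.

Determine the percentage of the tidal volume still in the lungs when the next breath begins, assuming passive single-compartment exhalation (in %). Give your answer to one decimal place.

24.8

Flow: 37 L/min ÷ 60 = 0.6167 L/s.
Vt = flow × Ti = 0.6167 L/s × 0.72 s × 1000 mL/L = 444.02 mL.
R = (PIP − Pplat)/V̇ = (29.0 − 21.0) / 0.6167 = 8.0/0.6167 = 12.972 cmH2O·s/L.
C = Vt/(Pplat − PEEP) = 444.02 / (21.0 − 9) = 444.02/12.0 = 37.002 mL/cmH2O.
τ = R × C = 12.972 × 0.037 L/cmH2O = 0.48 s.
Fraction remaining at end-expiration = e^(−Te/τ) = e^(−0.67/0.48) = 0.2476 → 24.76%.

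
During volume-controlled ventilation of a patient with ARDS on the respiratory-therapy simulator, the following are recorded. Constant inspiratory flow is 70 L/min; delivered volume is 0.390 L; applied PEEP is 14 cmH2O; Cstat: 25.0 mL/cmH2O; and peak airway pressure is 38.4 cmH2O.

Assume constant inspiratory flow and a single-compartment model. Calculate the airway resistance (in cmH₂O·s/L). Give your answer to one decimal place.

7.5

Flow: 70 L/min ÷ 60 = 1.1667 L/s.
Equation of motion (constant flow): PIP = Vt/C + R·V̇ + PEEP.
R·V̇ = PIP − Vt/C − PEEP = 38.4 − 390/25.0 − 14 = 38.4 − 15.6 − 14 = 8.8 cmH2O.
R = 8.8 / 1.1667 = 7.543 cmH2O·s/L.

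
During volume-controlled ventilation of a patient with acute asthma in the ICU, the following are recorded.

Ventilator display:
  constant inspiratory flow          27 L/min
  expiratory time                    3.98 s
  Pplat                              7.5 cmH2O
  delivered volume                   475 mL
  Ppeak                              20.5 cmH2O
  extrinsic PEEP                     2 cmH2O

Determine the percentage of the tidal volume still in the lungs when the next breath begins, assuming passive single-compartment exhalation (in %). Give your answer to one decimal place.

Flow: 27 L/min ÷ 60 = 0.45 L/s.
R = (PIP − Pplat)/V̇ = (20.5 − 7.5) / 0.45 = 13.0/0.45 = 28.889 cmH2O·s/L.
C = Vt/(Pplat − PEEP) = 475.0 / (7.5 − 2) = 475.0/5.5 = 86.364 mL/cmH2O.
τ = R × C = 28.889 × 0.08636 L/cmH2O = 2.495 s.
Fraction remaining at end-expiration = e^(−Te/τ) = e^(−3.98/2.495) = 0.2029 → 20.29%.

20.3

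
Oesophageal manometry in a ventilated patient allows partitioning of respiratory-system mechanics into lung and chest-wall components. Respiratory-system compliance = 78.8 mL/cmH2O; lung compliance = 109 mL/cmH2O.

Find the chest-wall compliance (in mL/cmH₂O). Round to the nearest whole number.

1/Ccw = 1/Crs − 1/CL.
1/Ccw = 1/78.8 − 1/109 = 0.003516.
Ccw = 284.41 mL/cmH2O.

284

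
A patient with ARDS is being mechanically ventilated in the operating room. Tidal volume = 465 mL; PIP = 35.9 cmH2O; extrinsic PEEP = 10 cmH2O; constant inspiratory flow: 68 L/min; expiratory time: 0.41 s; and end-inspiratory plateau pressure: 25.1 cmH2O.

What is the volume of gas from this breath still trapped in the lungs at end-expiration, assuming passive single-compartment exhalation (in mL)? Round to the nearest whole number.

Flow: 68 L/min ÷ 60 = 1.1333 L/s.
R = (PIP − Pplat)/V̇ = (35.9 − 25.1) / 1.1333 = 10.8/1.1333 = 9.53 cmH2O·s/L.
C = Vt/(Pplat − PEEP) = 465.0 / (25.1 − 10) = 465.0/15.1 = 30.795 mL/cmH2O.
τ = R × C = 9.53 × 0.0308 L/cmH2O = 0.2935 s.
Fraction remaining = e^(−Te/τ) = e^(−0.41/0.2935) = 0.2474.
Trapped volume = 465.0 × 0.2474 = 115.04 mL.

115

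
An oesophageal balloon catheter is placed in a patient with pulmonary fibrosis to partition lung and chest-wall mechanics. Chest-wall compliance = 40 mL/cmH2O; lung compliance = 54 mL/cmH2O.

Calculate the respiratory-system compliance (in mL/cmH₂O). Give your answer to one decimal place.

Lung and chest wall are elastances in series: 1/Crs = 1/CL + 1/Ccw.
1/Crs = 1/54 + 1/40 = 0.04352.
Crs = 22.978 mL/cmH2O.

23.0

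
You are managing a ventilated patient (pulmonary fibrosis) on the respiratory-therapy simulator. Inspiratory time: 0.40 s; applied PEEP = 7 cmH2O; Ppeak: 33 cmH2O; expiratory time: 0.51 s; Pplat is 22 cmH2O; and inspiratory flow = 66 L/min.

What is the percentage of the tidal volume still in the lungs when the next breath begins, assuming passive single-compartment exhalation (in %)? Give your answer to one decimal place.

Flow: 66 L/min ÷ 60 = 1.1 L/s.
Vt = flow × Ti = 1.1 L/s × 0.40 s × 1000 mL/L = 440.0 mL.
R = (PIP − Pplat)/V̇ = (33 − 22) / 1.1 = 11.0/1.1 = 10.0 cmH2O·s/L.
C = Vt/(Pplat − PEEP) = 440.0 / (22 − 7) = 440.0/15.0 = 29.333 mL/cmH2O.
τ = R × C = 10.0 × 0.02933 L/cmH2O = 0.2933 s.
Fraction remaining at end-expiration = e^(−Te/τ) = e^(−0.51/0.2933) = 0.1757 → 17.57%.

17.6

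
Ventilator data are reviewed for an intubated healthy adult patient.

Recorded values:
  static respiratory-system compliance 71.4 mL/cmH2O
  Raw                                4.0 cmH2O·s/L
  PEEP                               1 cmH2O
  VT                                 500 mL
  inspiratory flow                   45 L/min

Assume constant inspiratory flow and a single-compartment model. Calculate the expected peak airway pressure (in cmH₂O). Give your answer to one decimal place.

Flow: 45 L/min ÷ 60 = 0.75 L/s.
Equation of motion (constant flow): PIP = Vt/C + R·V̇ + PEEP.
PIP = 500/71.4 + 4.0×0.75 + 1 = 7.003 + 3.0 + 1 = 11.003 cmH2O.

11.0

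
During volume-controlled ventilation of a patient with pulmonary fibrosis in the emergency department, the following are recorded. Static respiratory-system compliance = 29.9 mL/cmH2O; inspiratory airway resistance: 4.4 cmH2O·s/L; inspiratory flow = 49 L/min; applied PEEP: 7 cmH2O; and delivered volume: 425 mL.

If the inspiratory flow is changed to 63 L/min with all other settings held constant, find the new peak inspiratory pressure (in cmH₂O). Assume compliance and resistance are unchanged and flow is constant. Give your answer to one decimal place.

25.8

Flow: 49 L/min ÷ 60 = 0.8167 L/s.
New flow: 63 L/min ÷ 60 = 1.05 L/s.
PIP = Vt/C + R·V̇ + PEEP (constant-flow equation of motion).
Only the resistive term changes: ΔPIP = R × ΔV̇ = 4.4 × (1.05 − 0.8167) = 4.4 × 0.2333 = 1.027 cmH2O.
Original PIP = 425/29.9 + 4.4×0.8167 + 7 = 24.808 cmH2O; new PIP = 24.808 + (1.027) = 25.835 cmH2O.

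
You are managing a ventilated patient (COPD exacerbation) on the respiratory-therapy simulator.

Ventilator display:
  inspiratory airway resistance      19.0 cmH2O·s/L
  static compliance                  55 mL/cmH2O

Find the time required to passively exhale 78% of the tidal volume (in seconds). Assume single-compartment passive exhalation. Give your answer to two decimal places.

1.58

τ = R × C = 19.0 × 55 mL/cmH2O = 19.0 × 0.055 L/cmH2O = 1.045 s.
Exhaled fraction f = 1 − e^(−t/τ) → t = −τ·ln(1 − f) = −1.045·ln(0.22) = 1.582 s.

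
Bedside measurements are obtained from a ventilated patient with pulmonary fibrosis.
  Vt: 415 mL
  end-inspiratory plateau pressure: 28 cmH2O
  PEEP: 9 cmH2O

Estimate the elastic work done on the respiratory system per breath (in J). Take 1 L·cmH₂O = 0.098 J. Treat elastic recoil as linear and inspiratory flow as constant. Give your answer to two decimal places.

0.39

Elastic work ≈ ½ × (Pplat − PEEP) × Vt = 0.5 × (28 − 9) × 0.415 L = 0.5 × 19.0 × 0.415 = 3.943 L·cmH2O.
× 0.098 J/(L·cmH2O) → 0.3864 J.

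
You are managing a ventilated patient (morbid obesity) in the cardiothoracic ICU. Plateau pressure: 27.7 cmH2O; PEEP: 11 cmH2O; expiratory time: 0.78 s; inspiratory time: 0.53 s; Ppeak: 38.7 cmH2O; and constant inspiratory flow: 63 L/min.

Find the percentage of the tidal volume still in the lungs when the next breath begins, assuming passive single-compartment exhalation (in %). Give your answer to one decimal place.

10.7

Flow: 63 L/min ÷ 60 = 1.05 L/s.
Vt = flow × Ti = 1.05 L/s × 0.53 s × 1000 mL/L = 556.5 mL.
R = (PIP − Pplat)/V̇ = (38.7 − 27.7) / 1.05 = 11.0/1.05 = 10.476 cmH2O·s/L.
C = Vt/(Pplat − PEEP) = 556.5 / (27.7 − 11) = 556.5/16.7 = 33.323 mL/cmH2O.
τ = R × C = 10.476 × 0.03332 L/cmH2O = 0.3491 s.
Fraction remaining at end-expiration = e^(−Te/τ) = e^(−0.78/0.3491) = 0.1071 → 10.71%.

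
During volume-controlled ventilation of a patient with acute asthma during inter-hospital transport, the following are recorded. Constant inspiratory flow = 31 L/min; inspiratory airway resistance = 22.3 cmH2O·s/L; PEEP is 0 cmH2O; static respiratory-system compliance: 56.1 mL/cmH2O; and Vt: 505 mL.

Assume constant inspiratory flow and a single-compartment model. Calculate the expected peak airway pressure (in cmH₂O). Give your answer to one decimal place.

20.5

Flow: 31 L/min ÷ 60 = 0.5167 L/s.
Equation of motion (constant flow): PIP = Vt/C + R·V̇ + PEEP.
PIP = 505/56.1 + 22.3×0.5167 + 0 = 9.002 + 11.522 + 0 = 20.524 cmH2O.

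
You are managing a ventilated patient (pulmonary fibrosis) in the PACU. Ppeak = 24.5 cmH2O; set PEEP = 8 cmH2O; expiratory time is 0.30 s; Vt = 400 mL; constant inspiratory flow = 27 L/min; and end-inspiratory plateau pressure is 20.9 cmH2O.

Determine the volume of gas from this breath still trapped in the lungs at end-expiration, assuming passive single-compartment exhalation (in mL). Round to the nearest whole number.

Flow: 27 L/min ÷ 60 = 0.45 L/s.
R = (PIP − Pplat)/V̇ = (24.5 − 20.9) / 0.45 = 3.6/0.45 = 8.0 cmH2O·s/L.
C = Vt/(Pplat − PEEP) = 400.0 / (20.9 − 8) = 400.0/12.9 = 31.008 mL/cmH2O.
τ = R × C = 8.0 × 0.03101 L/cmH2O = 0.2481 s.
Fraction remaining = e^(−Te/τ) = e^(−0.30/0.2481) = 0.2984.
Trapped volume = 400.0 × 0.2984 = 119.36 mL.

119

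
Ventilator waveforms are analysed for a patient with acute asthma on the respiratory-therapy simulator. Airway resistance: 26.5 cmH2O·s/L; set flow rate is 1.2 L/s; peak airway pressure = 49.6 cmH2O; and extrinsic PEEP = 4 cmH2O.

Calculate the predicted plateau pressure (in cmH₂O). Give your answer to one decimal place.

17.8

Pplat = PIP − Raw × flow = 49.6 − 26.5 × 1.2 = 49.6 − 31.8 = 17.8 cmH2O.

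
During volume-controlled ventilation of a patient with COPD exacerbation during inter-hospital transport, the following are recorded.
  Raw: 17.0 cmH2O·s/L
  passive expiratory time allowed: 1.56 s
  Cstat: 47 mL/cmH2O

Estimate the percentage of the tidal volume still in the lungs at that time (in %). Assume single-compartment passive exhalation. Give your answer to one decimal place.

14.2

τ = R × C = 17.0 × 47 mL/cmH2O = 17.0 × 0.047 L/cmH2O = 0.799 s.
Passive exhalation: V(t)/V₀ = e^(−t/τ) = e^(−1.56/0.799) = 0.1419.
Fraction remaining = 0.1419 → 14.19%.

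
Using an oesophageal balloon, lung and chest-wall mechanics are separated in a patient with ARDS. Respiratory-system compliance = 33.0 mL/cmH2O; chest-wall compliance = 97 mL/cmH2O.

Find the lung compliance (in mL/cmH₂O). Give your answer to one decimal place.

50.0

1/CL = 1/Crs − 1/Ccw.
1/CL = 1/33.0 − 1/97 = 0.01999.
CL = 50.025 mL/cmH2O.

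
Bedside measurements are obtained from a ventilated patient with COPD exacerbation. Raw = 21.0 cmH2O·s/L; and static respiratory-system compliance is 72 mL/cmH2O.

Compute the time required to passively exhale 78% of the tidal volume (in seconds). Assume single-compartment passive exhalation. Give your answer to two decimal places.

2.29

τ = R × C = 21.0 × 72 mL/cmH2O = 21.0 × 0.072 L/cmH2O = 1.512 s.
Exhaled fraction f = 1 − e^(−t/τ) → t = −τ·ln(1 − f) = −1.512·ln(0.22) = 2.289 s.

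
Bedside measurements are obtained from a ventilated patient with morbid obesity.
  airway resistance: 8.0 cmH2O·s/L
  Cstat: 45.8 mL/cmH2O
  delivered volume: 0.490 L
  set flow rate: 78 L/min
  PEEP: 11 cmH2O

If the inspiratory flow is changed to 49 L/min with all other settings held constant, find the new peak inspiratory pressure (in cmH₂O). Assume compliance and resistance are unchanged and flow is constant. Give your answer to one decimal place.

Flow: 78 L/min ÷ 60 = 1.3 L/s.
New flow: 49 L/min ÷ 60 = 0.8167 L/s.
PIP = Vt/C + R·V̇ + PEEP (constant-flow equation of motion).
Only the resistive term changes: ΔPIP = R × ΔV̇ = 8.0 × (0.8167 − 1.3) = 8.0 × -0.4833 = -3.866 cmH2O.
Original PIP = 490/45.8 + 8.0×1.3 + 11 = 32.099 cmH2O; new PIP = 32.099 + (-3.866) = 28.233 cmH2O.

28.2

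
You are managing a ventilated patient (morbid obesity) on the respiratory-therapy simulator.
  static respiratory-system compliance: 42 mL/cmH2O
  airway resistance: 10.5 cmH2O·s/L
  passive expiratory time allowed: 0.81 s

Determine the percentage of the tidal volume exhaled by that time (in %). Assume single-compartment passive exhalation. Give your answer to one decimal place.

84.1

τ = R × C = 10.5 × 42 mL/cmH2O = 10.5 × 0.042 L/cmH2O = 0.441 s.
Passive exhalation: V(t)/V₀ = e^(−t/τ) = e^(−0.81/0.441) = 0.1593.
Fraction exhaled = 1 − 0.1593 = 0.8407 → 84.07%.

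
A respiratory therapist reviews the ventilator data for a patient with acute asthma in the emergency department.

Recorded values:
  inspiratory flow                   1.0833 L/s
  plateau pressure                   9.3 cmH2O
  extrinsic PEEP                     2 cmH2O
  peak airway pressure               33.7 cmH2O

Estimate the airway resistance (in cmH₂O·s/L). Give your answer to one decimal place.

Raw = (PIP − Pplat) / flow = (33.7 − 9.3) / 1.0833 = 24.4 / 1.0833 = 22.524 cmH2O·s/L.

22.5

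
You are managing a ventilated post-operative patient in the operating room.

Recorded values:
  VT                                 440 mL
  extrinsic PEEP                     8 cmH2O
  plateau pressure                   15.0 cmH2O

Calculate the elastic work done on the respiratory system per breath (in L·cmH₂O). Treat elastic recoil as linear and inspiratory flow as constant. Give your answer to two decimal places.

1.54

Elastic work ≈ ½ × (Pplat − PEEP) × Vt = 0.5 × (15.0 − 8) × 0.440 L = 0.5 × 7.0 × 0.440 = 1.54 L·cmH2O.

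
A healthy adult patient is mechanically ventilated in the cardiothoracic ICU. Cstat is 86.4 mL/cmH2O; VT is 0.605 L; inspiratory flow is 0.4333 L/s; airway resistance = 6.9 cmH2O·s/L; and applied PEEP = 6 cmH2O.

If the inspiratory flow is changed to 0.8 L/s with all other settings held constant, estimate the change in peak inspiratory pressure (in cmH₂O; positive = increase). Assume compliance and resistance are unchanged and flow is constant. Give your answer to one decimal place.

2.5

PIP = Vt/C + R·V̇ + PEEP (constant-flow equation of motion).
Only the resistive term changes: ΔPIP = R × ΔV̇ = 6.9 × (0.8 − 0.4333) = 6.9 × 0.3667 = 2.53 cmH2O.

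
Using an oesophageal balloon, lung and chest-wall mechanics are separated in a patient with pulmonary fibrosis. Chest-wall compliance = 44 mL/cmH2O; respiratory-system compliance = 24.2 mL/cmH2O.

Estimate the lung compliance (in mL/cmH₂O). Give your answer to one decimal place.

1/CL = 1/Crs − 1/Ccw.
1/CL = 1/24.2 − 1/44 = 0.0186.
CL = 53.763 mL/cmH2O.

53.8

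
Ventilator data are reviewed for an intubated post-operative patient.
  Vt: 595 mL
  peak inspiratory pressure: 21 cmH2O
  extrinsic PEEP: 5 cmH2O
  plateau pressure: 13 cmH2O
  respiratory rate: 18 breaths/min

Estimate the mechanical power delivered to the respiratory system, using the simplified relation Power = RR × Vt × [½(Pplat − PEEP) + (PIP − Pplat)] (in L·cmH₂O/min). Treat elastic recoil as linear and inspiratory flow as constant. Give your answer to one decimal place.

Per-breath work = Vt × [½(Pplat−PEEP) + (PIP−Pplat)] = 0.595 × [0.5×8.0 + 8.0] = 0.595 × 12.0 = 7.14 L·cmH2O.
Power = 18 × 7.14 = 128.52 L·cmH2O/min.

128.5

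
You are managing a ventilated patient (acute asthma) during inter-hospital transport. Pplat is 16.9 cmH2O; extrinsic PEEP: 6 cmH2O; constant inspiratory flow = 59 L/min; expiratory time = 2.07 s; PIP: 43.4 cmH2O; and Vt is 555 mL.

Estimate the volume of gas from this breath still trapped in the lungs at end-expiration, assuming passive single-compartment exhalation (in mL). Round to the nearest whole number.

123

Flow: 59 L/min ÷ 60 = 0.9833 L/s.
R = (PIP − Pplat)/V̇ = (43.4 − 16.9) / 0.9833 = 26.5/0.9833 = 26.95 cmH2O·s/L.
C = Vt/(Pplat − PEEP) = 555.0 / (16.9 − 6) = 555.0/10.9 = 50.917 mL/cmH2O.
τ = R × C = 26.95 × 0.05092 L/cmH2O = 1.372 s.
Fraction remaining = e^(−Te/τ) = e^(−2.07/1.372) = 0.2212.
Trapped volume = 555.0 × 0.2212 = 122.77 mL.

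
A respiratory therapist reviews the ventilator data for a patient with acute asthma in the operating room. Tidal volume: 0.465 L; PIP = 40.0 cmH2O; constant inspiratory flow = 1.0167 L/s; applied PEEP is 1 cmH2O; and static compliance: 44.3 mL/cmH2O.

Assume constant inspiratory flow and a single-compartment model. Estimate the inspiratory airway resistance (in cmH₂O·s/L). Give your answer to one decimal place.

28.0

Equation of motion (constant flow): PIP = Vt/C + R·V̇ + PEEP.
R·V̇ = PIP − Vt/C − PEEP = 40.0 − 465/44.3 − 1 = 40.0 − 10.497 − 1 = 28.503 cmH2O.
R = 28.503 / 1.0167 = 28.035 cmH2O·s/L.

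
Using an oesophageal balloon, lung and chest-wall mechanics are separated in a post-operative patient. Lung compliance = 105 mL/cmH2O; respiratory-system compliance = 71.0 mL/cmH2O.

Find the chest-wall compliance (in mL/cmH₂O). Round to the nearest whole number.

219

1/Ccw = 1/Crs − 1/CL.
1/Ccw = 1/71.0 − 1/105 = 0.004561.
Ccw = 219.25 mL/cmH2O.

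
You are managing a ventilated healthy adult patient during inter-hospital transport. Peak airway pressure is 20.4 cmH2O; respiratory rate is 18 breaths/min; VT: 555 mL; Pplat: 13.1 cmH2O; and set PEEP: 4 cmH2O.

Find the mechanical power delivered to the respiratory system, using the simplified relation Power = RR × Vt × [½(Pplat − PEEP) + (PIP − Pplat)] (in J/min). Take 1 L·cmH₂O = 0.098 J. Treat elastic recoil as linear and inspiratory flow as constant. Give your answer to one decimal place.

11.6

Per-breath work = Vt × [½(Pplat−PEEP) + (PIP−Pplat)] = 0.555 × [0.5×9.1 + 7.3] = 0.555 × 11.85 = 6.577 L·cmH2O.
Power = 18 × 6.577 = 118.39 L·cmH2O/min.
× 0.098 J/(L·cmH2O) → 11.602 J/min.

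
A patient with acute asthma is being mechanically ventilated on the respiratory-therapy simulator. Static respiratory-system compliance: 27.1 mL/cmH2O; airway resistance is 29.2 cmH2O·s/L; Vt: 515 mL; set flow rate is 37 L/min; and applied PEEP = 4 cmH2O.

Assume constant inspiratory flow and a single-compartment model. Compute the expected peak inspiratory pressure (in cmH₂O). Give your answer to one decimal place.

Flow: 37 L/min ÷ 60 = 0.6167 L/s.
Equation of motion (constant flow): PIP = Vt/C + R·V̇ + PEEP.
PIP = 515/27.1 + 29.2×0.6167 + 4 = 19.004 + 18.008 + 4 = 41.012 cmH2O.

41.0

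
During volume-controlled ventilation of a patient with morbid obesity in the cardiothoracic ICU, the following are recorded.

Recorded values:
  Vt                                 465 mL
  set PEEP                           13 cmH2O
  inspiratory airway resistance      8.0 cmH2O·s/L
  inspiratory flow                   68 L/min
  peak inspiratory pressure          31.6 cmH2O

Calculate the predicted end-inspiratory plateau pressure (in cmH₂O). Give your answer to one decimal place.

Flow: 68 L/min ÷ 60 = 1.1333 L/s.
Pplat = PIP − Raw × flow = 31.6 − 8.0 × 1.1333 = 31.6 − 9.066 = 22.534 cmH2O.

22.5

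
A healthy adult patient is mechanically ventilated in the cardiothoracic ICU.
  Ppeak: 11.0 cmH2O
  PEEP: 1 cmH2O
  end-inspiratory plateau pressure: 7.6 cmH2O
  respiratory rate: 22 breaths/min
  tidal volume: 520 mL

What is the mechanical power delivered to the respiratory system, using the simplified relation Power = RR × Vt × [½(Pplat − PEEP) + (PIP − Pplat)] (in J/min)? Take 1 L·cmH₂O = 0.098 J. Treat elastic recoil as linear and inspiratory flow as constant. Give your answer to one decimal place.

7.5

Per-breath work = Vt × [½(Pplat−PEEP) + (PIP−Pplat)] = 0.520 × [0.5×6.6 + 3.4] = 0.520 × 6.7 = 3.484 L·cmH2O.
Power = 22 × 3.484 = 76.648 L·cmH2O/min.
× 0.098 J/(L·cmH2O) → 7.512 J/min.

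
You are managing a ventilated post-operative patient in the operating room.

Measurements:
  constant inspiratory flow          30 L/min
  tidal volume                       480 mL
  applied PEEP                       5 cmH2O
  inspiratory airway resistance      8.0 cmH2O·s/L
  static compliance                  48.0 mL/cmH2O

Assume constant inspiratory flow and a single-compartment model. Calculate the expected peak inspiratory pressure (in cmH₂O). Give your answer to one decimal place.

Flow: 30 L/min ÷ 60 = 0.5 L/s.
Equation of motion (constant flow): PIP = Vt/C + R·V̇ + PEEP.
PIP = 480/48.0 + 8.0×0.5 + 5 = 10.0 + 4.0 + 5 = 19.0 cmH2O.

19.0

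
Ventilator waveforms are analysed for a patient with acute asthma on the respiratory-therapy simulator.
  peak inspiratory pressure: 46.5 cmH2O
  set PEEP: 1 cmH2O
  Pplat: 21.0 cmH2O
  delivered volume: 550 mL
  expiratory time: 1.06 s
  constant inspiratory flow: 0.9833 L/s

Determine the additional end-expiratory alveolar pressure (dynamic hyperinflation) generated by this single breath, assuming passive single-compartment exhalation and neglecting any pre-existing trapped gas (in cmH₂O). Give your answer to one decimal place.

R = (PIP − Pplat)/V̇ = (46.5 − 21.0) / 0.9833 = 25.5/0.9833 = 25.933 cmH2O·s/L.
C = Vt/(Pplat − PEEP) = 550.0 / (21.0 − 1) = 550.0/20.0 = 27.5 mL/cmH2O.
τ = R × C = 25.933 × 0.0275 L/cmH2O = 0.7132 s.
Fraction remaining = e^(−Te/τ) = e^(−1.06/0.7132) = 0.2262; trapped volume = 550.0 × 0.2262 = 124.41 mL.
Additional alveolar pressure from trapping ≈ V_trapped / C = 124.41 / 27.5 = 4.524 cmH2O.

4.5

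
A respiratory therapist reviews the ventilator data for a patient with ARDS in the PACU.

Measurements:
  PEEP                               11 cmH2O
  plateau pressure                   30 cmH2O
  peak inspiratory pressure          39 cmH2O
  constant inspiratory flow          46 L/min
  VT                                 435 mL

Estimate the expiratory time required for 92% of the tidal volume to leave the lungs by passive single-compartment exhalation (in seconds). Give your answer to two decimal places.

0.68

Flow: 46 L/min ÷ 60 = 0.7667 L/s.
R = (PIP − Pplat)/V̇ = (39 − 30) / 0.7667 = 9.0/0.7667 = 11.739 cmH2O·s/L.
C = Vt/(Pplat − PEEP) = 435.0 / (30 − 11) = 435.0/19.0 = 22.895 mL/cmH2O.
τ = R × C = 11.739 × 0.0229 L/cmH2O = 0.2688 s.
t = −τ·ln(1 − 0.92) = −0.2688·ln(0.08) = 0.6789 s.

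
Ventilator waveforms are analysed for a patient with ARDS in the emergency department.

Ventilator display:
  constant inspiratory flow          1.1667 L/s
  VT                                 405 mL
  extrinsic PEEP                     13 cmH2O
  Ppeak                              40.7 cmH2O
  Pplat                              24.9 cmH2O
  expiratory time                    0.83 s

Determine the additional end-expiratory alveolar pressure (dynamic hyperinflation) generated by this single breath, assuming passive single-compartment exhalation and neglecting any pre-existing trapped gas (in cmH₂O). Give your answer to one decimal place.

2.0

R = (PIP − Pplat)/V̇ = (40.7 − 24.9) / 1.1667 = 15.8/1.1667 = 13.542 cmH2O·s/L.
C = Vt/(Pplat − PEEP) = 405.0 / (24.9 − 13) = 405.0/11.9 = 34.034 mL/cmH2O.
τ = R × C = 13.542 × 0.03403 L/cmH2O = 0.4608 s.
Fraction remaining = e^(−Te/τ) = e^(−0.83/0.4608) = 0.1651; trapped volume = 405.0 × 0.1651 = 66.866 mL.
Additional alveolar pressure from trapping ≈ V_trapped / C = 66.866 / 34.034 = 1.965 cmH2O.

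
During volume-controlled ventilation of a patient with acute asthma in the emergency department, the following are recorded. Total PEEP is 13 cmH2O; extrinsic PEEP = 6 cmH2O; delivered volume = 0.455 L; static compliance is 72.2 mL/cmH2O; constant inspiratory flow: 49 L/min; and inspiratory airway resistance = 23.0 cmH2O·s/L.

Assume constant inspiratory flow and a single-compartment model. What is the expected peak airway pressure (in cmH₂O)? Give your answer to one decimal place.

Flow: 49 L/min ÷ 60 = 0.8167 L/s.
Total PEEP = 13 cmH2O (set 6 + intrinsic 7); this is the baseline alveolar pressure.
Equation of motion (constant flow): PIP = Vt/C + R·V̇ + PEEP.
PIP = 455/72.2 + 23.0×0.8167 + 13 = 6.302 + 18.784 + 13 = 38.086 cmH2O.

38.1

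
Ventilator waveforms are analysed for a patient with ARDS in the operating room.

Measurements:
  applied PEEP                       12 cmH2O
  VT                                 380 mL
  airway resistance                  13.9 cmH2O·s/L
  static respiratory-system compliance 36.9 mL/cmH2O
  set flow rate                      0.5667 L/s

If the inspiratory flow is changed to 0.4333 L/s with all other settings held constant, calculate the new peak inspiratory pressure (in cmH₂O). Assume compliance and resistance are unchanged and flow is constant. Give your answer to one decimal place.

28.3

PIP = Vt/C + R·V̇ + PEEP (constant-flow equation of motion).
Only the resistive term changes: ΔPIP = R × ΔV̇ = 13.9 × (0.4333 − 0.5667) = 13.9 × -0.1334 = -1.854 cmH2O.
Original PIP = 380/36.9 + 13.9×0.5667 + 12 = 30.175 cmH2O; new PIP = 30.175 + (-1.854) = 28.321 cmH2O.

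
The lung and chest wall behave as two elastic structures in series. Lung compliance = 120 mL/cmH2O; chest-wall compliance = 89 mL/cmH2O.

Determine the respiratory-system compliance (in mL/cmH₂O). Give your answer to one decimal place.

Lung and chest wall are elastances in series: 1/Crs = 1/CL + 1/Ccw.
1/Crs = 1/120 + 1/89 = 0.01957.
Crs = 51.099 mL/cmH2O.

51.1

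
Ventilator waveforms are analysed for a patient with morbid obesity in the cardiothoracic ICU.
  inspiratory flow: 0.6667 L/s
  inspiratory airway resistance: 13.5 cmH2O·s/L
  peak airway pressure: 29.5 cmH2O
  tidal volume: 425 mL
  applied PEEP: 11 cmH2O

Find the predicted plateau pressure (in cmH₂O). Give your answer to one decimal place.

Pplat = PIP − Raw × flow = 29.5 − 13.5 × 0.6667 = 29.5 − 9.0 = 20.5 cmH2O.

20.5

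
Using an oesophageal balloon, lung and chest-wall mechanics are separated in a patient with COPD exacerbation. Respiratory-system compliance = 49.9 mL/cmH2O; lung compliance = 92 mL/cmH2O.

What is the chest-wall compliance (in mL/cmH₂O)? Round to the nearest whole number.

1/Ccw = 1/Crs − 1/CL.
1/Ccw = 1/49.9 − 1/92 = 0.009171.
Ccw = 109.04 mL/cmH2O.

109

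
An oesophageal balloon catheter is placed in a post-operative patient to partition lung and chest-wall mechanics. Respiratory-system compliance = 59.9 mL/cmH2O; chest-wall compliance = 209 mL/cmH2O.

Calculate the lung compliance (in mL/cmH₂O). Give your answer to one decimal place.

84.0

1/CL = 1/Crs − 1/Ccw.
1/CL = 1/59.9 − 1/209 = 0.01191.
CL = 83.963 mL/cmH2O.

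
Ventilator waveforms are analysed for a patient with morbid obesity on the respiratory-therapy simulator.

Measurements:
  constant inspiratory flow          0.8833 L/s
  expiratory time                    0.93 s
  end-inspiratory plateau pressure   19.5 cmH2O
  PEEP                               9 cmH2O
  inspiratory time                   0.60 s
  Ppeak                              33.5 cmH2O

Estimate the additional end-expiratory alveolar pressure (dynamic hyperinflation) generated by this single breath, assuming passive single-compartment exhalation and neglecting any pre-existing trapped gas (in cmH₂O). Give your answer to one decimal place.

3.3

Vt = flow × Ti = 0.8833 L/s × 0.60 s × 1000 mL/L = 529.98 mL.
R = (PIP − Pplat)/V̇ = (33.5 − 19.5) / 0.8833 = 14.0/0.8833 = 15.85 cmH2O·s/L.
C = Vt/(Pplat − PEEP) = 529.98 / (19.5 − 9) = 529.98/10.5 = 50.474 mL/cmH2O.
τ = R × C = 15.85 × 0.05047 L/cmH2O = 0.7999 s.
Fraction remaining = e^(−Te/τ) = e^(−0.93/0.7999) = 0.3127; trapped volume = 529.98 × 0.3127 = 165.72 mL.
Additional alveolar pressure from trapping ≈ V_trapped / C = 165.72 / 50.474 = 3.283 cmH2O.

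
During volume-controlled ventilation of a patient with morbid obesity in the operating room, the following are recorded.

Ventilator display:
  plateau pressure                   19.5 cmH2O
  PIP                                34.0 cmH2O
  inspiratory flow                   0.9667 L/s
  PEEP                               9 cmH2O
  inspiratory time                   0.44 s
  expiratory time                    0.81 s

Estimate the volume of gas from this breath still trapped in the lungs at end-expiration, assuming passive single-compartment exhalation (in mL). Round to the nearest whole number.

112

Vt = flow × Ti = 0.9667 L/s × 0.44 s × 1000 mL/L = 425.35 mL.
R = (PIP − Pplat)/V̇ = (34.0 − 19.5) / 0.9667 = 14.5/0.9667 = 14.999 cmH2O·s/L.
C = Vt/(Pplat − PEEP) = 425.35 / (19.5 − 9) = 425.35/10.5 = 40.51 mL/cmH2O.
τ = R × C = 14.999 × 0.04051 L/cmH2O = 0.6076 s.
Fraction remaining = e^(−Te/τ) = e^(−0.81/0.6076) = 0.2637.
Trapped volume = 425.35 × 0.2637 = 112.16 mL.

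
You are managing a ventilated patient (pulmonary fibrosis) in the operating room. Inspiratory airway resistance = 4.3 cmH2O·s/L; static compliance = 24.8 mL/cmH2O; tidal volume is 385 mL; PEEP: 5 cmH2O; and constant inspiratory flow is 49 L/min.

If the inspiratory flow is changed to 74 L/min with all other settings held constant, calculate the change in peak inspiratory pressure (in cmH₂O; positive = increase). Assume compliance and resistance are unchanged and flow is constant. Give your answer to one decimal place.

Flow: 49 L/min ÷ 60 = 0.8167 L/s.
New flow: 74 L/min ÷ 60 = 1.2333 L/s.
PIP = Vt/C + R·V̇ + PEEP (constant-flow equation of motion).
Only the resistive term changes: ΔPIP = R × ΔV̇ = 4.3 × (1.2333 − 0.8167) = 4.3 × 0.4166 = 1.791 cmH2O.

1.8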